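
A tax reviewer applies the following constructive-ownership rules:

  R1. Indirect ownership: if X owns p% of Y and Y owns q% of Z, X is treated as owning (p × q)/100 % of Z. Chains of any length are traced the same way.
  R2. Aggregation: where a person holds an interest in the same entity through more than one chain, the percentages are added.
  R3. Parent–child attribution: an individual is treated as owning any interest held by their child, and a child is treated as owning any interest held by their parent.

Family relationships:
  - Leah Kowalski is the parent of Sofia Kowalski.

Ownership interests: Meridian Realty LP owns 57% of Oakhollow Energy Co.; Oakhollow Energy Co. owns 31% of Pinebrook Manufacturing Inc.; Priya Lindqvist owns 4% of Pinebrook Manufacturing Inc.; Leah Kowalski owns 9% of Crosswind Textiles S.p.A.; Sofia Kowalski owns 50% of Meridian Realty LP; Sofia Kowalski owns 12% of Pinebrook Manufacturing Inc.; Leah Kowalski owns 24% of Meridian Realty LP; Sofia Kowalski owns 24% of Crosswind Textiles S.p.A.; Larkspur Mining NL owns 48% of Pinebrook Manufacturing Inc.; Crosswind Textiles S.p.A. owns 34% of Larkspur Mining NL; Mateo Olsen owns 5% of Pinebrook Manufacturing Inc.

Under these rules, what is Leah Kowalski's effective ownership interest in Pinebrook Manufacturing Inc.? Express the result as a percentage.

30.4614%

By parent–child attribution (R3), Leah Kowalski is treated as also owning Sofia Kowalski's interest in Meridian Realty LP, giving 24% + 50% = 74%.
By parent–child attribution (R3), Leah Kowalski is treated as also owning Sofia Kowalski's interest in Crosswind Textiles S.p.A, giving 9% + 24% = 33%.
By parent–child attribution (R3), Leah Kowalski is treated as owning Sofia Kowalski's 12% interest in Pinebrook Manufacturing Inc.
Chain via Meridian Realty LP → Oakhollow Energy Co. (R1): 74% × 57% × 31% = 13.0758% of Pinebrook Manufacturing Inc.
Chain via Crosswind Textiles S.p.A. → Larkspur Mining NL (R1): 33% × 34% × 48% = 5.3856% of Pinebrook Manufacturing Inc.
Direct interest in Pinebrook Manufacturing Inc: 12%.
Aggregating (R2): 13.0758% + 5.3856% + 12% = 30.4614%.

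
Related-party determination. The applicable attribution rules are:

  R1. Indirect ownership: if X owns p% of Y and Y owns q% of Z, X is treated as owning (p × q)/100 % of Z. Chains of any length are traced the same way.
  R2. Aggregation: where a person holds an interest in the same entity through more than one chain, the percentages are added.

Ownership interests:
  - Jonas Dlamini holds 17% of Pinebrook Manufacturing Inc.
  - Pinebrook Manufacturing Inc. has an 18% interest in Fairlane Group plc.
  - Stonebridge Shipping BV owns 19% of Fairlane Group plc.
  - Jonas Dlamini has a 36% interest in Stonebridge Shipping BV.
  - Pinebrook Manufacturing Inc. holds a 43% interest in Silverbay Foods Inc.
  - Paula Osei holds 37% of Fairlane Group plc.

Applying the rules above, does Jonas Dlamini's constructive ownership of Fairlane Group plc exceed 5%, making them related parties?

Yes

Chain via Pinebrook Manufacturing Inc. (R1): 17% × 18% = 3.06% of Fairlane Group plc.
Chain via Stonebridge Shipping BV (R1): 36% × 19% = 6.84% of Fairlane Group plc.
Aggregating (R2): 3.06% + 6.84% = 9.9%.
9.9% exceeds the 5% threshold, so Jonas is a related party to Fairlane Group plc.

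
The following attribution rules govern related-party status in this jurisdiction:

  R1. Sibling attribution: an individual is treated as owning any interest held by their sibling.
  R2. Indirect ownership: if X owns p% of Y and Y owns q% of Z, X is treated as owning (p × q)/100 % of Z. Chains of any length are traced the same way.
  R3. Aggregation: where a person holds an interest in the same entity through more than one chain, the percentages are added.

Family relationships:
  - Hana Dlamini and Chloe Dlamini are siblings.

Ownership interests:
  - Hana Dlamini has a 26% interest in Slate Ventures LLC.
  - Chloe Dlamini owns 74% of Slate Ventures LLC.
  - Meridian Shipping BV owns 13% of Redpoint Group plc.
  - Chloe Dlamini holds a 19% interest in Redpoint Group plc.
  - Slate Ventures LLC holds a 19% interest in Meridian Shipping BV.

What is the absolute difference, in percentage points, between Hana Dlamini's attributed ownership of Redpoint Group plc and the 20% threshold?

1.47

By sibling attribution (R1), Hana Dlamini is treated as also owning Chloe Dlamini's interest in Slate Ventures LLC, giving 26% + 74% = 100%.
By sibling attribution (R1), Hana Dlamini is treated as owning Chloe Dlamini's 19% interest in Redpoint Group plc.
Chain via Slate Ventures LLC → Meridian Shipping BV (R2): 100% × 19% × 13% = 2.47% of Redpoint Group plc.
Direct interest in Redpoint Group plc: 19%.
Aggregating (R3): 2.47% + 19% = 21.47%.
21.47% exceeds the 20% threshold by 1.47 percentage points.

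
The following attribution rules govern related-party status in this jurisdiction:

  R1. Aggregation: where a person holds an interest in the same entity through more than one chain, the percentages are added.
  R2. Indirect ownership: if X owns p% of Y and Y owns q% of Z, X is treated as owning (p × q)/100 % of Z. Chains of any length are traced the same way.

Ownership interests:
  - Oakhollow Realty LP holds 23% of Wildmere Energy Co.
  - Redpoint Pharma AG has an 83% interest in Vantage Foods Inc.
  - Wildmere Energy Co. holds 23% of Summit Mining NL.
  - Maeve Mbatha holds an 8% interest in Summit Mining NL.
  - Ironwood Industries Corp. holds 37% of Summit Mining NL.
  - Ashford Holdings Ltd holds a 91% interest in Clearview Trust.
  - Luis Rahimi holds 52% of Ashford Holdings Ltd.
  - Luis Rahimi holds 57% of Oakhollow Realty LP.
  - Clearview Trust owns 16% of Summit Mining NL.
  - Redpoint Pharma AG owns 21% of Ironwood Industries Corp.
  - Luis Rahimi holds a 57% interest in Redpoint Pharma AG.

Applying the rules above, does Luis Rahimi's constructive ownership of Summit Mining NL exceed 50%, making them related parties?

No

Chain via Oakhollow Realty LP → Wildmere Energy Co. (R2): 57% × 23% × 23% = 3.0153% of Summit Mining NL.
Chain via Redpoint Pharma AG → Ironwood Industries Corp. (R2): 57% × 21% × 37% = 4.4289% of Summit Mining NL.
Chain via Ashford Holdings Ltd → Clearview Trust (R2): 52% × 91% × 16% = 7.5712% of Summit Mining NL.
Aggregating (R1): 3.0153% + 4.4289% + 7.5712% = 15.0154%.
15.0154% does not exceed the 50% threshold, so Luis is not a related party to Summit Mining NL.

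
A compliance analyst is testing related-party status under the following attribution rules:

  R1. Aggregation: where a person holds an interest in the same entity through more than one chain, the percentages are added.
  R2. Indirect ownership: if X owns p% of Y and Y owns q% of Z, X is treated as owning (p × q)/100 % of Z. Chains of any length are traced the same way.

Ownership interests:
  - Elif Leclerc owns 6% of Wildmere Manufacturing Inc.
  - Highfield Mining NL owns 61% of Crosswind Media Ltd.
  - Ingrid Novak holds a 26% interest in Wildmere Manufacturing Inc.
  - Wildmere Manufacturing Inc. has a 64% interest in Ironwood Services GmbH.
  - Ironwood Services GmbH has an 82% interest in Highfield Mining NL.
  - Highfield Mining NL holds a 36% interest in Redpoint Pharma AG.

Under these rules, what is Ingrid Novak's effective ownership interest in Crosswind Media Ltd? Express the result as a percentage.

8.323328%

Chain via Wildmere Manufacturing Inc. → Ironwood Services GmbH → Highfield Mining NL (R2): 26% × 64% × 82% × 61% = 8.323328% of Crosswind Media Ltd.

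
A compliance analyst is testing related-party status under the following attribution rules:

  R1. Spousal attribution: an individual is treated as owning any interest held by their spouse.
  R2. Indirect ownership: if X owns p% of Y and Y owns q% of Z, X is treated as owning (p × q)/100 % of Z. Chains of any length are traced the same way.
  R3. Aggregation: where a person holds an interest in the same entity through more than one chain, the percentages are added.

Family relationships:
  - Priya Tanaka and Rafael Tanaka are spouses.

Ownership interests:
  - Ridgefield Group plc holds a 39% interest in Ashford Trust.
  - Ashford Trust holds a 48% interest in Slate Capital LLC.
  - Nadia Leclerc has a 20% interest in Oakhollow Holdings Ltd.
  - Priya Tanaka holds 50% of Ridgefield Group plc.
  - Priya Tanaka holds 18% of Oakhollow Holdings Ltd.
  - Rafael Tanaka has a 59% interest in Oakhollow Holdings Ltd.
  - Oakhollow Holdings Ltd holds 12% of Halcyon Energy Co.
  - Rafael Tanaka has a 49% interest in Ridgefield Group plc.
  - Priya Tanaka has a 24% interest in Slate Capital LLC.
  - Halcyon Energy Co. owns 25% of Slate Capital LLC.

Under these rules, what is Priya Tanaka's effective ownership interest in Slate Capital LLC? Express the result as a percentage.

By spousal attribution (R1), Priya Tanaka is treated as also owning Rafael Tanaka's interest in Oakhollow Holdings Ltd, giving 18% + 59% = 77%.
By spousal attribution (R1), Priya Tanaka is treated as also owning Rafael Tanaka's interest in Ridgefield Group plc, giving 50% + 49% = 99%.
Chain via Oakhollow Holdings Ltd → Halcyon Energy Co. (R2): 77% × 12% × 25% = 2.31% of Slate Capital LLC.
Chain via Ridgefield Group plc → Ashford Trust (R2): 99% × 39% × 48% = 18.5328% of Slate Capital LLC.
Direct interest in Slate Capital LLC: 24%.
Aggregating (R3): 2.31% + 18.5328% + 24% = 44.8428%.

44.8428%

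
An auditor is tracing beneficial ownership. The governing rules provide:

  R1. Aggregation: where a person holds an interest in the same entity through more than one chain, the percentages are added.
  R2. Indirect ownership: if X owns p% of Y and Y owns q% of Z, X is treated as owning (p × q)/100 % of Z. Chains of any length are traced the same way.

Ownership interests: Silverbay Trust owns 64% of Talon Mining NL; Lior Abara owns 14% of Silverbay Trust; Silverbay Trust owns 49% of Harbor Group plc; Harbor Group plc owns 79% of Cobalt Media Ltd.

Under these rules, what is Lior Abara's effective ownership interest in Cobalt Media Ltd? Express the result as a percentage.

5.4194%

Chain via Silverbay Trust → Harbor Group plc (R2): 14% × 49% × 79% = 5.4194% of Cobalt Media Ltd.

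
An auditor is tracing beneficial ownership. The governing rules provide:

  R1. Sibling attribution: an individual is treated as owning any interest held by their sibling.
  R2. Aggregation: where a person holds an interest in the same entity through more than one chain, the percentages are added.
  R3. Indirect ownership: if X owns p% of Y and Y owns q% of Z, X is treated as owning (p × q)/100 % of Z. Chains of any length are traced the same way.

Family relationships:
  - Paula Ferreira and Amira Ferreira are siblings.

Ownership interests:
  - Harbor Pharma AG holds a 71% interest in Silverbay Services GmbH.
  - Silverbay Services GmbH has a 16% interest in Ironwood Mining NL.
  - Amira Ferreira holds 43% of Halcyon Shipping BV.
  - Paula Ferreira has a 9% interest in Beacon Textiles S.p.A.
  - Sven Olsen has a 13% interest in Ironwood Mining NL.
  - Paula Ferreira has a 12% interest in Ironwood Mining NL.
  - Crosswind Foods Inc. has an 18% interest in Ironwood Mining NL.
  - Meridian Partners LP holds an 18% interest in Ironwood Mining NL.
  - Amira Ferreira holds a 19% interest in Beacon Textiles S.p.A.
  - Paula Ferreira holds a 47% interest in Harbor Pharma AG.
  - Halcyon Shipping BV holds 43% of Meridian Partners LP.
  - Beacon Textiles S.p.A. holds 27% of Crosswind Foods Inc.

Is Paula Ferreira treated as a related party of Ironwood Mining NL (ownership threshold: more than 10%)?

Yes

By sibling attribution (R1), Paula Ferreira is treated as also owning Amira Ferreira's interest in Beacon Textiles S.p.A, giving 9% + 19% = 28%.
By sibling attribution (R1), Paula Ferreira is treated as owning Amira Ferreira's 43% interest in Halcyon Shipping BV.
Chain via Beacon Textiles S.p.A. → Crosswind Foods Inc. (R3): 28% × 27% × 18% = 1.3608% of Ironwood Mining NL.
Chain via Harbor Pharma AG → Silverbay Services GmbH (R3): 47% × 71% × 16% = 5.3392% of Ironwood Mining NL.
Direct interest in Ironwood Mining NL: 12%.
Chain via Halcyon Shipping BV → Meridian Partners LP (R3): 43% × 43% × 18% = 3.3282% of Ironwood Mining NL.
Aggregating (R2): 1.3608% + 5.3392% + 12% + 3.3282% = 22.0282%.
22.0282% exceeds the 10% threshold, so Paula is a related party to Ironwood Mining NL.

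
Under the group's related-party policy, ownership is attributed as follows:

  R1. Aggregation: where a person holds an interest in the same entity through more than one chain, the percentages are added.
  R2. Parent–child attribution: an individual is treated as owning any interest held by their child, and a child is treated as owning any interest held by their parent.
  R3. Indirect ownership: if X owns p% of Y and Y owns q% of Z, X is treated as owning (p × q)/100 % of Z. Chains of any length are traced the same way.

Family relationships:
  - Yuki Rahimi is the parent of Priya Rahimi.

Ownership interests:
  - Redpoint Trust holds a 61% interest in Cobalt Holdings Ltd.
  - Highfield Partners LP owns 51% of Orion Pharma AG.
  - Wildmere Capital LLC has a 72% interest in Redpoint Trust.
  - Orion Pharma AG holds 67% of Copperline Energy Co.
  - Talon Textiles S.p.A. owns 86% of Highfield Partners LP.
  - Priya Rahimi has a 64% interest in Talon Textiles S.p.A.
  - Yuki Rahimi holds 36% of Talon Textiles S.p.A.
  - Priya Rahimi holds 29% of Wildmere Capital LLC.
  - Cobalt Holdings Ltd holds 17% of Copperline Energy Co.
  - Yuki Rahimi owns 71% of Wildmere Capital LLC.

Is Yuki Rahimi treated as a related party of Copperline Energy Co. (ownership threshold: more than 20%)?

Yes

By parent–child attribution (R2), Yuki Rahimi is treated as also owning Priya Rahimi's interest in Wildmere Capital LLC, giving 71% + 29% = 100%.
By parent–child attribution (R2), Yuki Rahimi is treated as also owning Priya Rahimi's interest in Talon Textiles S.p.A, giving 36% + 64% = 100%.
Chain via Wildmere Capital LLC → Redpoint Trust → Cobalt Holdings Ltd (R3): 100% × 72% × 61% × 17% = 7.4664% of Copperline Energy Co.
Chain via Talon Textiles S.p.A. → Highfield Partners LP → Orion Pharma AG (R3): 100% × 86% × 51% × 67% = 29.3862% of Copperline Energy Co.
Aggregating (R1): 7.4664% + 29.3862% = 36.8526%.
36.8526% exceeds the 20% threshold, so Yuki is a related party to Copperline Energy Co.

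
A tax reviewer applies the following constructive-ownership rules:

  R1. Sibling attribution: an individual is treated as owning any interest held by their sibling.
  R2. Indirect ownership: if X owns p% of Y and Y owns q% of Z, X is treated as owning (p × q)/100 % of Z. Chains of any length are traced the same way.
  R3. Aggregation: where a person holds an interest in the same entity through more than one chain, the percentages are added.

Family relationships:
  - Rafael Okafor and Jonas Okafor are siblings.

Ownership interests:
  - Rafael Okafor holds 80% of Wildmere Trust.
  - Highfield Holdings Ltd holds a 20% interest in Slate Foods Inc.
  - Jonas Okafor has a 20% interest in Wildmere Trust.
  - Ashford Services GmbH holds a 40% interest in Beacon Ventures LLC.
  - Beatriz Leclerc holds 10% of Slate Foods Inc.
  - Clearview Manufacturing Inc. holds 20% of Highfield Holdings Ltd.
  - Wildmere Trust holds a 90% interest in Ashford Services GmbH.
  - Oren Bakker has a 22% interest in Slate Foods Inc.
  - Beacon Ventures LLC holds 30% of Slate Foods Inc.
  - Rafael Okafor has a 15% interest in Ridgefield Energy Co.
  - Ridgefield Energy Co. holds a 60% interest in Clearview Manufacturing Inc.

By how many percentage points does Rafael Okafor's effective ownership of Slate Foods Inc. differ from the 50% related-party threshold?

38.84

By sibling attribution (R1), Rafael Okafor is treated as also owning Jonas Okafor's interest in Wildmere Trust, giving 80% + 20% = 100%.
Chain via Ridgefield Energy Co. → Clearview Manufacturing Inc. → Highfield Holdings Ltd (R2): 15% × 60% × 20% × 20% = 0.36% of Slate Foods Inc.
Chain via Wildmere Trust → Ashford Services GmbH → Beacon Ventures LLC (R2): 100% × 90% × 40% × 30% = 10.8% of Slate Foods Inc.
Aggregating (R3): 0.36% + 10.8% = 11.16%.
11.16% falls short of the 50% threshold by 38.84 percentage points.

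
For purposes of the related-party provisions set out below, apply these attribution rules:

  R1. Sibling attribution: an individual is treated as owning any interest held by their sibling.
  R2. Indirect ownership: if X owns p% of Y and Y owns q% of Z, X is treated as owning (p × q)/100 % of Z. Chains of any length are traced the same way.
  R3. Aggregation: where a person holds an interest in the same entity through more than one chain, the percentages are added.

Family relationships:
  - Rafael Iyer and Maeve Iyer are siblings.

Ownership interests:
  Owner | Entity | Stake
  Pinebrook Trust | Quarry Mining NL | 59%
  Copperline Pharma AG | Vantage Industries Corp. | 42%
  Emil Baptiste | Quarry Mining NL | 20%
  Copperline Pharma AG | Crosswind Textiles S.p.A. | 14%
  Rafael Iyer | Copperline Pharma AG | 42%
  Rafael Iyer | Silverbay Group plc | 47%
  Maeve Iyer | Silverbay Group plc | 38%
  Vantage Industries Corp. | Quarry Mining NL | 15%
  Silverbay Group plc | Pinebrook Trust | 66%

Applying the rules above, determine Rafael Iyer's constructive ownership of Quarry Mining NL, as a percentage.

35.745%

By sibling attribution (R1), Rafael Iyer is treated as also owning Maeve Iyer's interest in Silverbay Group plc, giving 47% + 38% = 85%.
Chain via Copperline Pharma AG → Vantage Industries Corp. (R2): 42% × 42% × 15% = 2.646% of Quarry Mining NL.
Chain via Silverbay Group plc → Pinebrook Trust (R2): 85% × 66% × 59% = 33.099% of Quarry Mining NL.
Aggregating (R3): 2.646% + 33.099% = 35.745%.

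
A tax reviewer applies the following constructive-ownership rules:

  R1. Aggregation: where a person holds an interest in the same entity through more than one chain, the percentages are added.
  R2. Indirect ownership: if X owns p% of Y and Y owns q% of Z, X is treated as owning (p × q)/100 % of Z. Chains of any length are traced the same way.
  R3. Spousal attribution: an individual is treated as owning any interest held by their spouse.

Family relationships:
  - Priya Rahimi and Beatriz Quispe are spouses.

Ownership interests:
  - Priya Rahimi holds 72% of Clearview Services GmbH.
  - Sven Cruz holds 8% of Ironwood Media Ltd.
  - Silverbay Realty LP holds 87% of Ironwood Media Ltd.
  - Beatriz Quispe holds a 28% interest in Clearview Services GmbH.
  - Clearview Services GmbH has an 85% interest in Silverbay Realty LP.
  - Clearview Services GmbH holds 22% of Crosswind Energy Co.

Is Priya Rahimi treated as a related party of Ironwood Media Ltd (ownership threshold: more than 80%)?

No

By spousal attribution (R3), Priya Rahimi is treated as also owning Beatriz Quispe's interest in Clearview Services GmbH, giving 72% + 28% = 100%.
Chain via Clearview Services GmbH → Silverbay Realty LP (R2): 100% × 85% × 87% = 73.95% of Ironwood Media Ltd.
73.95% does not exceed the 80% threshold, so Priya is not a related party to Ironwood Media Ltd.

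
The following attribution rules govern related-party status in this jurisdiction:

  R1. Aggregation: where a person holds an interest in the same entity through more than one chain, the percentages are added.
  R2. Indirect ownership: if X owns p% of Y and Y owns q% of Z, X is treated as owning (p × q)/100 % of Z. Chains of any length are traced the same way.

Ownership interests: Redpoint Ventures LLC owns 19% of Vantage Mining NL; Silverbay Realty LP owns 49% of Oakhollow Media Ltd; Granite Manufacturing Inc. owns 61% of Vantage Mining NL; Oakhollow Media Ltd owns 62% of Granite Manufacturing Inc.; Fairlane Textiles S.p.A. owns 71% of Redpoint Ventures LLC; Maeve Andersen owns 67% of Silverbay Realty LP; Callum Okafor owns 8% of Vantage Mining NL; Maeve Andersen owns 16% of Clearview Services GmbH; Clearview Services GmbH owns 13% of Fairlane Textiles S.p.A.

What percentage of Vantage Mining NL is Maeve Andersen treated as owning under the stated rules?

Chain via Clearview Services GmbH → Fairlane Textiles S.p.A. → Redpoint Ventures LLC (R2): 16% × 13% × 71% × 19% = 0.280592% of Vantage Mining NL.
Chain via Silverbay Realty LP → Oakhollow Media Ltd → Granite Manufacturing Inc. (R2): 67% × 49% × 62% × 61% = 12.416306% of Vantage Mining NL.
Aggregating (R1): 0.280592% + 12.416306% = 12.696898%.

12.696898%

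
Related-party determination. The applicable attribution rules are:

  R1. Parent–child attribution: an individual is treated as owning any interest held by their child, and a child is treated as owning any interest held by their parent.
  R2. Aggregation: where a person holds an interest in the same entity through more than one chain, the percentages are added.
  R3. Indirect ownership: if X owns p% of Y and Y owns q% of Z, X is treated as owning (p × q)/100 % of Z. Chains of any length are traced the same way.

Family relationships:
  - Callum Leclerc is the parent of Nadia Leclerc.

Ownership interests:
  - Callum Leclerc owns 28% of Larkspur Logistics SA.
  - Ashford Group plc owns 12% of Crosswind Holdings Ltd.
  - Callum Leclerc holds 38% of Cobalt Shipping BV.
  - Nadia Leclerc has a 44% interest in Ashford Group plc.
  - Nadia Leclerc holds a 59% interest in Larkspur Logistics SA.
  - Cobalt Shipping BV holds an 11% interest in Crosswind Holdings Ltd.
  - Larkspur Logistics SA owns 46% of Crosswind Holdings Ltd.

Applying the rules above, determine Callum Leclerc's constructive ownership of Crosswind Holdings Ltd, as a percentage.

By parent–child attribution (R1), Callum Leclerc is treated as also owning Nadia Leclerc's interest in Larkspur Logistics SA, giving 28% + 59% = 87%.
By parent–child attribution (R1), Callum Leclerc is treated as owning Nadia Leclerc's 44% interest in Ashford Group plc.
Chain via Larkspur Logistics SA (R3): 87% × 46% = 40.02% of Crosswind Holdings Ltd.
Chain via Cobalt Shipping BV (R3): 38% × 11% = 4.18% of Crosswind Holdings Ltd.
Chain via Ashford Group plc (R3): 44% × 12% = 5.28% of Crosswind Holdings Ltd.
Aggregating (R2): 40.02% + 4.18% + 5.28% = 49.48%.

49.48%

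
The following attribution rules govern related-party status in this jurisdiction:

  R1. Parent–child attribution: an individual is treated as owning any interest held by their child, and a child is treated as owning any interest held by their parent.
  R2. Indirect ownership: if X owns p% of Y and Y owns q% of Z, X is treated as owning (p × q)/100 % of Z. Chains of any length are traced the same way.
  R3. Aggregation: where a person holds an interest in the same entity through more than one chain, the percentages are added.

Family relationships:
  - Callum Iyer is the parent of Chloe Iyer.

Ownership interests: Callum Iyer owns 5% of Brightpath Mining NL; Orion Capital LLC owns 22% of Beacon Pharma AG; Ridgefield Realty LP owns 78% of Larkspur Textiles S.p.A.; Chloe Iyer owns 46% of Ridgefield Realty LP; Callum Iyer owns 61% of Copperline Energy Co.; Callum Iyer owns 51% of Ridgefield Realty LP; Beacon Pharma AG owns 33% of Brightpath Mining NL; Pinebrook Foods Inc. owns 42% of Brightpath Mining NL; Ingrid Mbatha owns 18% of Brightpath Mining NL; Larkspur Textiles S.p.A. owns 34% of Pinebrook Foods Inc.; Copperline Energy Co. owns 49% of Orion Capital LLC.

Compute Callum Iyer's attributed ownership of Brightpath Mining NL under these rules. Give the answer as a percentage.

17.974262%

By parent–child attribution (R1), Callum Iyer is treated as also owning Chloe Iyer's interest in Ridgefield Realty LP, giving 51% + 46% = 97%.
Chain via Copperline Energy Co. → Orion Capital LLC → Beacon Pharma AG (R2): 61% × 49% × 22% × 33% = 2.170014% of Brightpath Mining NL.
Chain via Ridgefield Realty LP → Larkspur Textiles S.p.A. → Pinebrook Foods Inc. (R2): 97% × 78% × 34% × 42% = 10.804248% of Brightpath Mining NL.
Direct interest in Brightpath Mining NL: 5%.
Aggregating (R3): 2.170014% + 10.804248% + 5% = 17.974262%.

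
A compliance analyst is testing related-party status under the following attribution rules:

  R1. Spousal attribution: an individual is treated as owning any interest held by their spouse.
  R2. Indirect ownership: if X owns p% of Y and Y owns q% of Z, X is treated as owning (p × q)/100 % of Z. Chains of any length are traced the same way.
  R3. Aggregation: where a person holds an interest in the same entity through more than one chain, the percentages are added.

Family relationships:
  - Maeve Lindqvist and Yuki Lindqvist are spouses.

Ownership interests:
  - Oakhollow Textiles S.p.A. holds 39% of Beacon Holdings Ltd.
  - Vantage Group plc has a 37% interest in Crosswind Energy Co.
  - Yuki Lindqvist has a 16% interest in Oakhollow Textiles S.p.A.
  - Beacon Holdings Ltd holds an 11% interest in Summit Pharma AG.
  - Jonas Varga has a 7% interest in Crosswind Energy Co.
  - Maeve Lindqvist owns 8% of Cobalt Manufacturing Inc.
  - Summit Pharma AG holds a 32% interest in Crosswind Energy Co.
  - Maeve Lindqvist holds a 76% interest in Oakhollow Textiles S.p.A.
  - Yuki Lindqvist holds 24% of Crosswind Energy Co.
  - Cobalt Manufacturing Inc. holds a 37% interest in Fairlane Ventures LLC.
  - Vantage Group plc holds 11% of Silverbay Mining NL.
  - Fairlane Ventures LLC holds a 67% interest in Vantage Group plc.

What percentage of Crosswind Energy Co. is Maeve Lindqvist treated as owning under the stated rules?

By spousal attribution (R1), Maeve Lindqvist is treated as also owning Yuki Lindqvist's interest in Oakhollow Textiles S.p.A, giving 76% + 16% = 92%.
By spousal attribution (R1), Maeve Lindqvist is treated as owning Yuki Lindqvist's 24% interest in Crosswind Energy Co.
Chain via Oakhollow Textiles S.p.A. → Beacon Holdings Ltd → Summit Pharma AG (R2): 92% × 39% × 11% × 32% = 1.262976% of Crosswind Energy Co.
Chain via Cobalt Manufacturing Inc. → Fairlane Ventures LLC → Vantage Group plc (R2): 8% × 37% × 67% × 37% = 0.733784% of Crosswind Energy Co.
Direct interest in Crosswind Energy Co: 24%.
Aggregating (R3): 1.262976% + 0.733784% + 24% = 25.99676%.

25.99676%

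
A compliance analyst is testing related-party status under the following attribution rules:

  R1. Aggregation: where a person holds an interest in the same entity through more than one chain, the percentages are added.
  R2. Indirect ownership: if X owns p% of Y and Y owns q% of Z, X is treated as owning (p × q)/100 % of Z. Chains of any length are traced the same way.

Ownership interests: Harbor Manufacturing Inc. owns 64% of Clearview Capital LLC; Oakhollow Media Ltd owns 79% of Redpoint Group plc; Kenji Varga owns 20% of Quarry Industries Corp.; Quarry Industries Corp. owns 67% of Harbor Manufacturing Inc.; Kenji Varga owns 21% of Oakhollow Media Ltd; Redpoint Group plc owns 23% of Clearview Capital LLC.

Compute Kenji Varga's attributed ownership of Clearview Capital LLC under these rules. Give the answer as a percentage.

Chain via Oakhollow Media Ltd → Redpoint Group plc (R2): 21% × 79% × 23% = 3.8157% of Clearview Capital LLC.
Chain via Quarry Industries Corp. → Harbor Manufacturing Inc. (R2): 20% × 67% × 64% = 8.576% of Clearview Capital LLC.
Aggregating (R1): 3.8157% + 8.576% = 12.3917%.

12.3917%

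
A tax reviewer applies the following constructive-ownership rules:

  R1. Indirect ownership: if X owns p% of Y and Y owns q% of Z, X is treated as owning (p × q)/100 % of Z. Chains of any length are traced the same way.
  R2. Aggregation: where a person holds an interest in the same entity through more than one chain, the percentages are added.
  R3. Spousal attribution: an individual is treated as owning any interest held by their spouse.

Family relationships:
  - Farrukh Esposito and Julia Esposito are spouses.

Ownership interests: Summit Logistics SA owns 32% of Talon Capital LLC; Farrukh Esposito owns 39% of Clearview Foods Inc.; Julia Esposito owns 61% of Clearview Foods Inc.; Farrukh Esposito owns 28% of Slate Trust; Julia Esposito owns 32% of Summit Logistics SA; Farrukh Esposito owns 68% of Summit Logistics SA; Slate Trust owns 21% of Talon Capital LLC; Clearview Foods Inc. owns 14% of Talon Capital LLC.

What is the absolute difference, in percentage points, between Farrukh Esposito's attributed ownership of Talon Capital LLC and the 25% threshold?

26.88

By spousal attribution (R3), Farrukh Esposito is treated as also owning Julia Esposito's interest in Summit Logistics SA, giving 68% + 32% = 100%.
By spousal attribution (R3), Farrukh Esposito is treated as also owning Julia Esposito's interest in Clearview Foods Inc, giving 39% + 61% = 100%.
Chain via Summit Logistics SA (R1): 100% × 32% = 32% of Talon Capital LLC.
Chain via Clearview Foods Inc. (R1): 100% × 14% = 14% of Talon Capital LLC.
Chain via Slate Trust (R1): 28% × 21% = 5.88% of Talon Capital LLC.
Aggregating (R2): 32% + 14% + 5.88% = 51.88%.
51.88% exceeds the 25% threshold by 26.88 percentage points.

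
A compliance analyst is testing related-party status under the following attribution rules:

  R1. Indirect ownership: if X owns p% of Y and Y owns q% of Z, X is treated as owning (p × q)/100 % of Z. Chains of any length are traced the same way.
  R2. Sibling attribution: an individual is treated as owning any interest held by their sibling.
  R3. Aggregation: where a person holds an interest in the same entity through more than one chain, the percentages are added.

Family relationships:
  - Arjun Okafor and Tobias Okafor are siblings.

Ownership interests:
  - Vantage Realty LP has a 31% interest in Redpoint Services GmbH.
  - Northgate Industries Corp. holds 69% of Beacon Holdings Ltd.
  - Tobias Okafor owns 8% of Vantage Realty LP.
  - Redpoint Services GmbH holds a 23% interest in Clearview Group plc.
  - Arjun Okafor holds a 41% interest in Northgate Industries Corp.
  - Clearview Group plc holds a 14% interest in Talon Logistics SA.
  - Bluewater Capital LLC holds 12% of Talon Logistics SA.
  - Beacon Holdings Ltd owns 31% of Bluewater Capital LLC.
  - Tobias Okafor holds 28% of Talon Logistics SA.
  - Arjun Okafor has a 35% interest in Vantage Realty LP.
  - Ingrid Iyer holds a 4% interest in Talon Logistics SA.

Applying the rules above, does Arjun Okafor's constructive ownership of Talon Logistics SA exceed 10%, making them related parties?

Yes

By sibling attribution (R2), Arjun Okafor is treated as also owning Tobias Okafor's interest in Vantage Realty LP, giving 35% + 8% = 43%.
By sibling attribution (R2), Arjun Okafor is treated as owning Tobias Okafor's 28% interest in Talon Logistics SA.
Chain via Northgate Industries Corp. → Beacon Holdings Ltd → Bluewater Capital LLC (R1): 41% × 69% × 31% × 12% = 1.052388% of Talon Logistics SA.
Chain via Vantage Realty LP → Redpoint Services GmbH → Clearview Group plc (R1): 43% × 31% × 23% × 14% = 0.429226% of Talon Logistics SA.
Direct interest in Talon Logistics SA: 28%.
Aggregating (R3): 1.052388% + 0.429226% + 28% = 29.481614%.
29.481614% exceeds the 10% threshold, so Arjun is a related party to Talon Logistics SA.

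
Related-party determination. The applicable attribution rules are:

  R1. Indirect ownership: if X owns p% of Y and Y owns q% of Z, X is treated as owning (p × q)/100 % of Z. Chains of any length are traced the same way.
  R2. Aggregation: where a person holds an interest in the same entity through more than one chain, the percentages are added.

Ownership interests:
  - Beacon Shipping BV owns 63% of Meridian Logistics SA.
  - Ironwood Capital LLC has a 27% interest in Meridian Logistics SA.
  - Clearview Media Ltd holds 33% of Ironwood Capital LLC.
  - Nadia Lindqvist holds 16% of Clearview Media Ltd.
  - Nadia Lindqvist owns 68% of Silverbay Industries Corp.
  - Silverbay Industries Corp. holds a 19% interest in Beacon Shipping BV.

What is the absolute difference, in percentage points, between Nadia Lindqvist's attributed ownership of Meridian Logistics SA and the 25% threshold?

Chain via Silverbay Industries Corp. → Beacon Shipping BV (R1): 68% × 19% × 63% = 8.1396% of Meridian Logistics SA.
Chain via Clearview Media Ltd → Ironwood Capital LLC (R1): 16% × 33% × 27% = 1.4256% of Meridian Logistics SA.
Aggregating (R2): 8.1396% + 1.4256% = 9.5652%.
9.5652% falls short of the 25% threshold by 15.4348 percentage points.

15.4348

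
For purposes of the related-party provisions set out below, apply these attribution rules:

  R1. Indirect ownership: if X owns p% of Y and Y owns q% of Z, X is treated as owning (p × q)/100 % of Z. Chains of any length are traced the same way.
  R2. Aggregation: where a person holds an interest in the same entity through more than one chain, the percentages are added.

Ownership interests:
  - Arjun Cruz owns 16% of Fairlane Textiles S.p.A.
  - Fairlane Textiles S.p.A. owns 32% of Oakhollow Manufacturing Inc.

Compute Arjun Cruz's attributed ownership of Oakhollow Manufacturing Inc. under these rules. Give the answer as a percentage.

5.12%

Chain via Fairlane Textiles S.p.A. (R1): 16% × 32% = 5.12% of Oakhollow Manufacturing Inc.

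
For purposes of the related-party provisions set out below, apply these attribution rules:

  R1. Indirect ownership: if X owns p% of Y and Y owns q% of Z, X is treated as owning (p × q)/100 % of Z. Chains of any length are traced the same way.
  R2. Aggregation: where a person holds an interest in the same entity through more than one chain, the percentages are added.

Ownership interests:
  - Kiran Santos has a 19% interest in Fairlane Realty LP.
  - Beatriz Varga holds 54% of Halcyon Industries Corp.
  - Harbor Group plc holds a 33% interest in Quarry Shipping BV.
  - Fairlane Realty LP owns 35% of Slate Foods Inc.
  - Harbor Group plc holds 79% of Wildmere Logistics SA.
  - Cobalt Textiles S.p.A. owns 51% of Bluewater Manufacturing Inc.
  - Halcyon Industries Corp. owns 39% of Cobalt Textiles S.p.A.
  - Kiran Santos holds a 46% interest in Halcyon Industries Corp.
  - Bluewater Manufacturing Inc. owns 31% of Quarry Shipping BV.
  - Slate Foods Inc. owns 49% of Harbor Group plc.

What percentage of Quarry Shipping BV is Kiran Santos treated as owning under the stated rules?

3.911619%

Chain via Halcyon Industries Corp. → Cobalt Textiles S.p.A. → Bluewater Manufacturing Inc. (R1): 46% × 39% × 51% × 31% = 2.836314% of Quarry Shipping BV.
Chain via Fairlane Realty LP → Slate Foods Inc. → Harbor Group plc (R1): 19% × 35% × 49% × 33% = 1.075305% of Quarry Shipping BV.
Aggregating (R2): 2.836314% + 1.075305% = 3.911619%.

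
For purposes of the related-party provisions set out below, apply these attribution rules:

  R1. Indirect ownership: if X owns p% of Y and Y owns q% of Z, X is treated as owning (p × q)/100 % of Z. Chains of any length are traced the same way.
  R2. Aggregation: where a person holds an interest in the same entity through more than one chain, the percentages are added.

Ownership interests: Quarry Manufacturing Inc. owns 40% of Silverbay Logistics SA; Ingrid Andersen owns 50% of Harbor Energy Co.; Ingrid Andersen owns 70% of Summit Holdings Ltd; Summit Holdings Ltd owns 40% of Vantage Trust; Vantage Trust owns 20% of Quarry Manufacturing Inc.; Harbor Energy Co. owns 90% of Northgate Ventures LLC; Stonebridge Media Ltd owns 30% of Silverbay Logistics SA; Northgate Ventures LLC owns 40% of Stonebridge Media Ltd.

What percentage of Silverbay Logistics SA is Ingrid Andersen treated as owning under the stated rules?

7.64%

Chain via Summit Holdings Ltd → Vantage Trust → Quarry Manufacturing Inc. (R1): 70% × 40% × 20% × 40% = 2.24% of Silverbay Logistics SA.
Chain via Harbor Energy Co. → Northgate Ventures LLC → Stonebridge Media Ltd (R1): 50% × 90% × 40% × 30% = 5.4% of Silverbay Logistics SA.
Aggregating (R2): 2.24% + 5.4% = 7.64%.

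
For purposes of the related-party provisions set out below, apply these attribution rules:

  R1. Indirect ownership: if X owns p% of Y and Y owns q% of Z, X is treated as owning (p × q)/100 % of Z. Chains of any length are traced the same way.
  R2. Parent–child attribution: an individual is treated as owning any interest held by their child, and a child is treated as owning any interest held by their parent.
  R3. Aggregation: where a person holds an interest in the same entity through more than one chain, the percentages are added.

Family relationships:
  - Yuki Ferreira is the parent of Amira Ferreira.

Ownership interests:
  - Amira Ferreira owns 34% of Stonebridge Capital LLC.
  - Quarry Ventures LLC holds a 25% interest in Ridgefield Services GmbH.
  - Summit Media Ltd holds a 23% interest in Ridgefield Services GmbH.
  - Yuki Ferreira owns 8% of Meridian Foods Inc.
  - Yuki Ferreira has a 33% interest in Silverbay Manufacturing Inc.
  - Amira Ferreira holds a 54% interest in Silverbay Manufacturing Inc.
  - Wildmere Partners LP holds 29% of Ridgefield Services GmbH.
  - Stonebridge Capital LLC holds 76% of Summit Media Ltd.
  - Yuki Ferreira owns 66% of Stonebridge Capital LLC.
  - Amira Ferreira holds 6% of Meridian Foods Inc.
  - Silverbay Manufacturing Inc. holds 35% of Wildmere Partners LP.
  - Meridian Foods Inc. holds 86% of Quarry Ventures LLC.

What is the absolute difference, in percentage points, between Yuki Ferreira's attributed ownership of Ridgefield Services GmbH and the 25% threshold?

By parent–child attribution (R2), Yuki Ferreira is treated as also owning Amira Ferreira's interest in Meridian Foods Inc, giving 8% + 6% = 14%.
By parent–child attribution (R2), Yuki Ferreira is treated as also owning Amira Ferreira's interest in Silverbay Manufacturing Inc, giving 33% + 54% = 87%.
By parent–child attribution (R2), Yuki Ferreira is treated as also owning Amira Ferreira's interest in Stonebridge Capital LLC, giving 66% + 34% = 100%.
Chain via Meridian Foods Inc. → Quarry Ventures LLC (R1): 14% × 86% × 25% = 3.01% of Ridgefield Services GmbH.
Chain via Silverbay Manufacturing Inc. → Wildmere Partners LP (R1): 87% × 35% × 29% = 8.8305% of Ridgefield Services GmbH.
Chain via Stonebridge Capital LLC → Summit Media Ltd (R1): 100% × 76% × 23% = 17.48% of Ridgefield Services GmbH.
Aggregating (R3): 3.01% + 8.8305% + 17.48% = 29.3205%.
29.3205% exceeds the 25% threshold by 4.3205 percentage points.

4.3205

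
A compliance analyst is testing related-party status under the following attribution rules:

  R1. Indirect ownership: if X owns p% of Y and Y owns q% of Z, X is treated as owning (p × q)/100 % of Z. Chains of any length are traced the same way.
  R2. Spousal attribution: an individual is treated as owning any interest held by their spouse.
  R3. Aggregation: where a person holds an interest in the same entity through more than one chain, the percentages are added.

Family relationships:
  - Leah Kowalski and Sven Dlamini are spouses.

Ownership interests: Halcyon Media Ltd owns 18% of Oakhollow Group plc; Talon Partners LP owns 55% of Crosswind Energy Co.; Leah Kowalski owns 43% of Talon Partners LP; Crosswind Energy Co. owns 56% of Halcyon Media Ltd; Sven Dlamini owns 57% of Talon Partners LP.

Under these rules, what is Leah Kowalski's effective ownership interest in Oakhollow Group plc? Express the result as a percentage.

By spousal attribution (R2), Leah Kowalski is treated as also owning Sven Dlamini's interest in Talon Partners LP, giving 43% + 57% = 100%.
Chain via Talon Partners LP → Crosswind Energy Co. → Halcyon Media Ltd (R1): 100% × 55% × 56% × 18% = 5.544% of Oakhollow Group plc.

5.544%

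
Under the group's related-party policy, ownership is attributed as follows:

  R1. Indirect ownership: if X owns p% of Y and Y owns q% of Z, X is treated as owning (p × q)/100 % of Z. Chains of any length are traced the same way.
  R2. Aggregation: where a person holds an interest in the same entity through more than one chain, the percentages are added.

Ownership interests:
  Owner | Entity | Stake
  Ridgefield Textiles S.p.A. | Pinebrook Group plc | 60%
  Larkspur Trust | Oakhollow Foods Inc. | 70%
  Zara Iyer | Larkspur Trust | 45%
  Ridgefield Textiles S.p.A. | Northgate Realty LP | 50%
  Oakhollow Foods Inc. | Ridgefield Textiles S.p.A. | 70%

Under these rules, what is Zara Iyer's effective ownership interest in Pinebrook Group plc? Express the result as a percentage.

Chain via Larkspur Trust → Oakhollow Foods Inc. → Ridgefield Textiles S.p.A. (R1): 45% × 70% × 70% × 60% = 13.23% of Pinebrook Group plc.

13.23%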